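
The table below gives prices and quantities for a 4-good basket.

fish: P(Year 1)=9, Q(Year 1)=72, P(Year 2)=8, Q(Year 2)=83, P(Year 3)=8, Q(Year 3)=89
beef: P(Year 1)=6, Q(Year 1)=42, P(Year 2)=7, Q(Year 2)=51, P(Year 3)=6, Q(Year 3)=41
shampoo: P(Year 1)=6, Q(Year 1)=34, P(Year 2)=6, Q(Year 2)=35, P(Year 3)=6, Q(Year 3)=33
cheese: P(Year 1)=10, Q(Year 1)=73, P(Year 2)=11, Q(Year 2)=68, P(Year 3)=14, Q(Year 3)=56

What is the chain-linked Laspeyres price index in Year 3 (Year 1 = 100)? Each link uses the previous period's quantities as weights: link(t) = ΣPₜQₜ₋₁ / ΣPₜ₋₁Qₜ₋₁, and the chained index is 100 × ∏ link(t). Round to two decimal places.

110.26

Link Year 1→Year 2:
ΣP(Year 2)Q(Year 1) = 8×72 + 7×42 + 6×34 + 11×73 = 576 + 294 + 204 + 803 = 1877
ΣP(Year 1)Q(Year 1) = 9×72 + 6×42 + 6×34 + 10×73 = 648 + 252 + 204 + 730 = 1834
link = 1877/1834 = 1.023446
Link Year 2→Year 3:
ΣP(Year 3)Q(Year 2) = 8×83 + 6×51 + 6×35 + 14×68 = 664 + 306 + 210 + 952 = 2132
ΣP(Year 2)Q(Year 2) = 8×83 + 7×51 + 6×35 + 11×68 = 664 + 357 + 210 + 748 = 1979
link = 2132/1979 = 1.077312
Chained index = 100 × 1.023446 × 1.077312 = 110.2570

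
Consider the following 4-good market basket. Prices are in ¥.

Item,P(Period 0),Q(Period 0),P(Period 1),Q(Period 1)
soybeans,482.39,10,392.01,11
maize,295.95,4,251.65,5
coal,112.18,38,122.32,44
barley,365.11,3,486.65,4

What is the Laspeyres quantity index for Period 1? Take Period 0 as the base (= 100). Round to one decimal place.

116.0

Laspeyres quantity index uses base-period prices as weights.
ΣP(Period 0)·Q(Period 1) = 482.39×11 + 295.95×5 + 112.18×44 + 365.11×4 = 5306.29 + 1479.75 + 4935.92 + 1460.44 = 13182.4
ΣP(Period 0)·Q(Period 0) = 482.39×10 + 295.95×4 + 112.18×38 + 365.11×3 = 4823.9 + 1183.8 + 4262.84 + 1095.33 = 11365.87
Index = 13182.4 / 11365.87 × 100 = 115.9823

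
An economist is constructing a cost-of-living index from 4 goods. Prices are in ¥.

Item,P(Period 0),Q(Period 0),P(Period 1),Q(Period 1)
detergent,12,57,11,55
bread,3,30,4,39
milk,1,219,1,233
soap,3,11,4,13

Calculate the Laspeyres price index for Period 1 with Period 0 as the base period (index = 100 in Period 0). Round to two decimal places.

98.44

Laspeyres price index uses base-period quantities as weights.
ΣP(Period 1)·Q(Period 0) = 11×57 + 4×30 + 1×219 + 4×11 = 627 + 120 + 219 + 44 = 1010
ΣP(Period 0)·Q(Period 0) = 12×57 + 3×30 + 1×219 + 3×11 = 684 + 90 + 219 + 33 = 1026
Index = 1010 / 1026 × 100 = 98.4405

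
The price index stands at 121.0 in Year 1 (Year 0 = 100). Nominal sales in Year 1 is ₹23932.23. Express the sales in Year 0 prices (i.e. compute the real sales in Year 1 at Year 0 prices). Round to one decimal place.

19778.7

Real = Nominal ÷ (Index/100) = 23932.23 ÷ (121.0/100)
     = 23932.23 ÷ 1.210 = 19778.7025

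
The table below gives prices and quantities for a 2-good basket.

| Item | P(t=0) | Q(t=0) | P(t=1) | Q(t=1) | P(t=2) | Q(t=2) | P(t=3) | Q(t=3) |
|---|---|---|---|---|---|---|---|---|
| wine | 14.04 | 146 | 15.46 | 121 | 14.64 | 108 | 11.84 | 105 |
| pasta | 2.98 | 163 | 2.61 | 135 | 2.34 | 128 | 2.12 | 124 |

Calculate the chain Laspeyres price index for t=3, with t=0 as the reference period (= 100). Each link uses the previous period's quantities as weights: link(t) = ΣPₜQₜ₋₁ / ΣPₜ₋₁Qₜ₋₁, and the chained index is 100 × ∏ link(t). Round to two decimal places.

Link t=0→t=1:
ΣP(t=1)Q(t=0) = 15.46×146 + 2.61×163 = 2257.16 + 425.43 = 2682.59
ΣP(t=0)Q(t=0) = 14.04×146 + 2.98×163 = 2049.84 + 485.74 = 2535.58
link = 2682.59/2535.58 = 1.057979
Link t=1→t=2:
ΣP(t=2)Q(t=1) = 14.64×121 + 2.34×135 = 1771.44 + 315.9 = 2087.34
ΣP(t=1)Q(t=1) = 15.46×121 + 2.61×135 = 1870.66 + 352.35 = 2223.01
link = 2087.34/2223.01 = 0.938970
Link t=2→t=3:
ΣP(t=3)Q(t=2) = 11.84×108 + 2.12×128 = 1278.72 + 271.36 = 1550.08
ΣP(t=2)Q(t=2) = 14.64×108 + 2.34×128 = 1581.12 + 299.52 = 1880.64
link = 1550.08/1880.64 = 0.824230
Chained index = 100 × 1.057979 × 0.938970 × 0.824230 = 81.8799

81.88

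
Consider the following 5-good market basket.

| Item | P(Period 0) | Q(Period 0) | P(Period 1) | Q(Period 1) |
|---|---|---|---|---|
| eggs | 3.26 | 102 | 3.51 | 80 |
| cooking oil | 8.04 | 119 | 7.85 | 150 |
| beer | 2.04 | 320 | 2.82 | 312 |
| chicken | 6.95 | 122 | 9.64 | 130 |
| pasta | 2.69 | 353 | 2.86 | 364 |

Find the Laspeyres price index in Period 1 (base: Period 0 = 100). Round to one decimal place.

Laspeyres price index uses base-period quantities as weights.
ΣP(Period 1)·Q(Period 0) = 3.51×102 + 7.85×119 + 2.82×320 + 9.64×122 + 2.86×353 = 358.02 + 934.15 + 902.4 + 1176.08 + 1009.58 = 4380.23
ΣP(Period 0)·Q(Period 0) = 3.26×102 + 8.04×119 + 2.04×320 + 6.95×122 + 2.69×353 = 332.52 + 956.76 + 652.8 + 847.9 + 949.57 = 3739.55
Index = 4380.23 / 3739.55 × 100 = 117.1325

117.1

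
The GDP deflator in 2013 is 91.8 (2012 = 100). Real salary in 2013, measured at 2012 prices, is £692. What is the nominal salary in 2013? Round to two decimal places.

635.26

Nominal = Real × (Index/100) = 692 × (91.8/100)
        = 692 × 0.918 = 635.2560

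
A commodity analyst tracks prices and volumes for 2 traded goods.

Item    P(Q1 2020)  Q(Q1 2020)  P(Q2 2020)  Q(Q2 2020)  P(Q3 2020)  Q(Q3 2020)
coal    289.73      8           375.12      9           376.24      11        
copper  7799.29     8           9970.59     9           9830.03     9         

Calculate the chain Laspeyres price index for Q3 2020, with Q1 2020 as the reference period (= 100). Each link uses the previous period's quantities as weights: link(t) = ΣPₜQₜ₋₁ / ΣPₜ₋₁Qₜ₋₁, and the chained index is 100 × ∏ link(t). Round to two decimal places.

Link Q1 2020→Q2 2020:
ΣP(Q2 2020)Q(Q1 2020) = 375.12×8 + 9970.59×8 = 3000.96 + 79764.72 = 82765.68
ΣP(Q1 2020)Q(Q1 2020) = 289.73×8 + 7799.29×8 = 2317.84 + 62394.32 = 64712.16
link = 82765.68/64712.16 = 1.278982
Link Q2 2020→Q3 2020:
ΣP(Q3 2020)Q(Q2 2020) = 376.24×9 + 9830.03×9 = 3386.16 + 88470.27 = 91856.43
ΣP(Q2 2020)Q(Q2 2020) = 375.12×9 + 9970.59×9 = 3376.08 + 89735.31 = 93111.39
link = 91856.43/93111.39 = 0.986522
Chained index = 100 × 1.278982 × 0.986522 = 126.1744

126.17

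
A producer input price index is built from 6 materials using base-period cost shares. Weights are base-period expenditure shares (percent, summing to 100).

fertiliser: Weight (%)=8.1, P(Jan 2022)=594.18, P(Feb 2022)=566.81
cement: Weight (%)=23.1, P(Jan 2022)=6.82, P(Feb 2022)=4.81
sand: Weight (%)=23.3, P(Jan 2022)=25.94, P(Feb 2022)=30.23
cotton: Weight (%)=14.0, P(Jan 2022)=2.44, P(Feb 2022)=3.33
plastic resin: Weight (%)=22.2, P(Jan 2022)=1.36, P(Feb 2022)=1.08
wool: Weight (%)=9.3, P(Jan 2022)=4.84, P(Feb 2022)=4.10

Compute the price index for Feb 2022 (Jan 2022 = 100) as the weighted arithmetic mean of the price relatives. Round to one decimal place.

fertiliser: 8.1 × (566.81/594.18) = 8.1 × 0.953937 = 7.7269
cement: 23.1 × (4.81/6.82) = 23.1 × 0.705279 = 16.2919
sand: 23.3 × (30.23/25.94) = 23.3 × 1.165382 = 27.1534
cotton: 14.0 × (3.33/2.44) = 14.0 × 1.364754 = 19.1066
plastic resin: 22.2 × (1.08/1.36) = 22.2 × 0.794118 = 17.6294
wool: 9.3 × (4.10/4.84) = 9.3 × 0.847107 = 7.8781
Index = Σ wᵢ·(p₁ᵢ/p₀ᵢ) = 7.7269 + 16.2919 + 27.1534 + 19.1066 + 17.6294 + 7.8781 = 95.7863

95.8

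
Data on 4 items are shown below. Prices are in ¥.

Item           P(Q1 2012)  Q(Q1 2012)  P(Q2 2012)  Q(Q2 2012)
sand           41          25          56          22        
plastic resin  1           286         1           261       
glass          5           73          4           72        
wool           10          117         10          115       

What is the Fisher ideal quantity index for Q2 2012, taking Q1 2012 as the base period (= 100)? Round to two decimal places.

Laspeyres component (base-period weights):
ΣP(Q1 2012)Q(Q2 2012) = 41×22 + 1×261 + 5×72 + 10×115 = 902 + 261 + 360 + 1150 = 2673
ΣP(Q1 2012)Q(Q1 2012) = 41×25 + 1×286 + 5×73 + 10×117 = 1025 + 286 + 365 + 1170 = 2846
L = 2673 / 2846 × 100 = 93.9213
Paasche component (current-period weights):
ΣP(Q2 2012)Q(Q2 2012) = 56×22 + 1×261 + 4×72 + 10×115 = 1232 + 261 + 288 + 1150 = 2931
ΣP(Q2 2012)Q(Q1 2012) = 56×25 + 1×286 + 4×73 + 10×117 = 1400 + 286 + 292 + 1170 = 3148
P = 2931 / 3148 × 100 = 93.1067
Fisher = √(L × P) = √(93.9213 × 93.1067) = 93.5131

93.51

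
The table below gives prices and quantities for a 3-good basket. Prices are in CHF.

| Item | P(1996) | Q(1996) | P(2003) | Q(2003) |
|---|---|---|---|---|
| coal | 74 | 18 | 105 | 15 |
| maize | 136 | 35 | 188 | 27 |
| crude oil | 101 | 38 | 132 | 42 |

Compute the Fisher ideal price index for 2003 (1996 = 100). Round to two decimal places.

Laspeyres component (base-period weights):
ΣP(2003)Q(1996) = 105×18 + 188×35 + 132×38 = 1890 + 6580 + 5016 = 13486
ΣP(1996)Q(1996) = 74×18 + 136×35 + 101×38 = 1332 + 4760 + 3838 = 9930
L = 13486 / 9930 × 100 = 135.8107
Paasche component (current-period weights):
ΣP(2003)Q(2003) = 105×15 + 188×27 + 132×42 = 1575 + 5076 + 5544 = 12195
ΣP(1996)Q(2003) = 74×15 + 136×27 + 101×42 = 1110 + 3672 + 4242 = 9024
P = 12195 / 9024 × 100 = 135.1396
Fisher = √(L × P) = √(135.8107 × 135.1396) = 135.4747

135.47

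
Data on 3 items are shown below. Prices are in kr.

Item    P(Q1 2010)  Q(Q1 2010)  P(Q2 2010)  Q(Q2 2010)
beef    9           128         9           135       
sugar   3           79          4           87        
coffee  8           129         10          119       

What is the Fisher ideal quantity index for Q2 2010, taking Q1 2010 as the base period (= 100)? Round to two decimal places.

Laspeyres component (base-period weights):
ΣP(Q1 2010)Q(Q2 2010) = 9×135 + 3×87 + 8×119 = 1215 + 261 + 952 = 2428
ΣP(Q1 2010)Q(Q1 2010) = 9×128 + 3×79 + 8×129 = 1152 + 237 + 1032 = 2421
L = 2428 / 2421 × 100 = 100.2891
Paasche component (current-period weights):
ΣP(Q2 2010)Q(Q2 2010) = 9×135 + 4×87 + 10×119 = 1215 + 348 + 1190 = 2753
ΣP(Q2 2010)Q(Q1 2010) = 9×128 + 4×79 + 10×129 = 1152 + 316 + 1290 = 2758
P = 2753 / 2758 × 100 = 99.8187
Fisher = √(L × P) = √(100.2891 × 99.8187) = 100.0536

100.05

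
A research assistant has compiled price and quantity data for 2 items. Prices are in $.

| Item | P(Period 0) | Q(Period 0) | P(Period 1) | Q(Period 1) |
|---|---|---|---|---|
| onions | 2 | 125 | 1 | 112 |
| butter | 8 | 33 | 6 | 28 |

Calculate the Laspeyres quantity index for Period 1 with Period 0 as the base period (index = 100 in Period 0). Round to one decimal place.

87.2

Laspeyres quantity index uses base-period prices as weights.
ΣP(Period 0)·Q(Period 1) = 2×112 + 8×28 = 224 + 224 = 448
ΣP(Period 0)·Q(Period 0) = 2×125 + 8×33 = 250 + 264 = 514
Index = 448 / 514 × 100 = 87.1595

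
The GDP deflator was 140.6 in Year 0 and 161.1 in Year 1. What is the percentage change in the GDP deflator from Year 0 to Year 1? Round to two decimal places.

14.58%

Change = (161.1 − 140.6) / 140.6 × 100
       = 20.5 / 140.6 × 100 = 14.5804%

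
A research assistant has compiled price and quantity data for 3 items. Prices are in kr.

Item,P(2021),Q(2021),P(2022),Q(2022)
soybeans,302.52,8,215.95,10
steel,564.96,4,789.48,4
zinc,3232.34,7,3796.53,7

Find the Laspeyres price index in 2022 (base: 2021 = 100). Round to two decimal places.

Laspeyres price index uses base-period quantities as weights.
ΣP(2022)·Q(2021) = 215.95×8 + 789.48×4 + 3796.53×7 = 1727.6 + 3157.92 + 26575.71 = 31461.23
ΣP(2021)·Q(2021) = 302.52×8 + 564.96×4 + 3232.34×7 = 2420.16 + 2259.84 + 22626.38 = 27306.38
Index = 31461.23 / 27306.38 × 100 = 115.2157

115.22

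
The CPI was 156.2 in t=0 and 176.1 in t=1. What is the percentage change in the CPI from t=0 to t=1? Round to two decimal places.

12.74%

Change = (176.1 − 156.2) / 156.2 × 100
       = 19.9 / 156.2 × 100 = 12.7401%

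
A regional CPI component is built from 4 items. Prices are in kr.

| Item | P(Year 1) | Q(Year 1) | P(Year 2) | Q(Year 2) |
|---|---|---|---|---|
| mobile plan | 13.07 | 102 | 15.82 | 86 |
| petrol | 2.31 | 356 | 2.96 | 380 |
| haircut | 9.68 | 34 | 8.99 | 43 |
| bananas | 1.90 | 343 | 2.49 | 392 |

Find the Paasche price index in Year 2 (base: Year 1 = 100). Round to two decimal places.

Paasche price index uses current-period quantities as weights.
ΣP(Year 2)·Q(Year 2) = 15.82×86 + 2.96×380 + 8.99×43 + 2.49×392 = 1360.52 + 1124.8 + 386.57 + 976.08 = 3847.97
ΣP(Year 1)·Q(Year 2) = 13.07×86 + 2.31×380 + 9.68×43 + 1.90×392 = 1124.02 + 877.8 + 416.24 + 744.8 = 3162.86
Index = 3847.97 / 3162.86 × 100 = 121.6611

121.66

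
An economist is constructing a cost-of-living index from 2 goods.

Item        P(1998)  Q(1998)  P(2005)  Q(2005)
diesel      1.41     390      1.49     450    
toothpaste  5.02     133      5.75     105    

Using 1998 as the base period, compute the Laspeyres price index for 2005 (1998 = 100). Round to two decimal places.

Laspeyres price index uses base-period quantities as weights.
ΣP(2005)·Q(1998) = 1.49×390 + 5.75×133 = 581.1 + 764.75 = 1345.85
ΣP(1998)·Q(1998) = 1.41×390 + 5.02×133 = 549.9 + 667.66 = 1217.56
Index = 1345.85 / 1217.56 × 100 = 110.5366

110.54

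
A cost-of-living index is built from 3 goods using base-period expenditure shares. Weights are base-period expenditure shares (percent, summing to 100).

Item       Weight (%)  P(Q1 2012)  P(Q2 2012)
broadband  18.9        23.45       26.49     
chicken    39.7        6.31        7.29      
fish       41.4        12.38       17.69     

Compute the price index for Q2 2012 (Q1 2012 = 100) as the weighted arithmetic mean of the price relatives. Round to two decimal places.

broadband: 18.9 × (26.49/23.45) = 18.9 × 1.129638 = 21.3501
chicken: 39.7 × (7.29/6.31) = 39.7 × 1.155309 = 45.8658
fish: 41.4 × (17.69/12.38) = 41.4 × 1.428918 = 59.1572
Index = Σ wᵢ·(p₁ᵢ/p₀ᵢ) = 21.3501 + 45.8658 + 59.1572 = 126.3731

126.37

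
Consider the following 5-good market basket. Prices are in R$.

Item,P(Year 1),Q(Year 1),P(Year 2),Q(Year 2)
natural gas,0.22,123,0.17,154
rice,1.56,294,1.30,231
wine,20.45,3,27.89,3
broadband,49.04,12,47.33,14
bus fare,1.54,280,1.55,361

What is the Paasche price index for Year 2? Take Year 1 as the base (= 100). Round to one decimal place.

96.1

Paasche price index uses current-period quantities as weights.
ΣP(Year 2)·Q(Year 2) = 0.17×154 + 1.30×231 + 27.89×3 + 47.33×14 + 1.55×361 = 26.18 + 300.3 + 83.67 + 662.62 + 559.55 = 1632.32
ΣP(Year 1)·Q(Year 2) = 0.22×154 + 1.56×231 + 20.45×3 + 49.04×14 + 1.54×361 = 33.88 + 360.36 + 61.35 + 686.56 + 555.94 = 1698.09
Index = 1632.32 / 1698.09 × 100 = 96.1268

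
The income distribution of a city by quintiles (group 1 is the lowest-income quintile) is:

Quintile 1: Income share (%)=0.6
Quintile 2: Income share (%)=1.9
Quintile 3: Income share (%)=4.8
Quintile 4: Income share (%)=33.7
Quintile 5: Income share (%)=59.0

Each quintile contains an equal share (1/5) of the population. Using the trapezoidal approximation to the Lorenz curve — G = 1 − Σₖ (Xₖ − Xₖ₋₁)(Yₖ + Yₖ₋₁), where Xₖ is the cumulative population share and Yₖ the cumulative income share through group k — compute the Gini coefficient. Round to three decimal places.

Cumulative income shares Yₖ: 0.0060, 0.0250, 0.0730, 0.4100, 1.0000
Σ (Xₖ−Xₖ₋₁)(Yₖ+Yₖ₋₁) = (1/5)(0.0060+0.0000) + (1/5)(0.0250+0.0060) + (1/5)(0.0730+0.0250) + (1/5)(0.4100+0.0730) + (1/5)(1.0000+0.4100)
  = 0.0012 + 0.0062 + 0.0196 + 0.0966 + 0.2820 = 0.4056
G = 1 − 0.4056 = 0.5944

0.594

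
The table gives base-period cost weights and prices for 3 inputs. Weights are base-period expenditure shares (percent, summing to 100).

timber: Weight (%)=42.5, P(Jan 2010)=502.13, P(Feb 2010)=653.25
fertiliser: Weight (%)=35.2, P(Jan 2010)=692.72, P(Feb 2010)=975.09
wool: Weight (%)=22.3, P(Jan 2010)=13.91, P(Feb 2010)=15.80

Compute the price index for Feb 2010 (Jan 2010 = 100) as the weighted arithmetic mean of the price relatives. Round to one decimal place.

130.2

timber: 42.5 × (653.25/502.13) = 42.5 × 1.300958 = 55.2907
fertiliser: 35.2 × (975.09/692.72) = 35.2 × 1.407625 = 49.5484
wool: 22.3 × (15.80/13.91) = 22.3 × 1.135873 = 25.3300
Index = Σ wᵢ·(p₁ᵢ/p₀ᵢ) = 55.2907 + 49.5484 + 25.3300 = 130.1691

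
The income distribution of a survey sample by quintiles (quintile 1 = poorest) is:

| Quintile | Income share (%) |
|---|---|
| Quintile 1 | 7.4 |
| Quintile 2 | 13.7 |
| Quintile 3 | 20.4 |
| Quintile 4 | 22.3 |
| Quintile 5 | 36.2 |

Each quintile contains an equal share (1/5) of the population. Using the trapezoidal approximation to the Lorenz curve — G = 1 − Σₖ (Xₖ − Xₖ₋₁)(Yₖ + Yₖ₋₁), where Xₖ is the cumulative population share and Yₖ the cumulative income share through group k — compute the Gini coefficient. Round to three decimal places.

0.265

Cumulative income shares Yₖ: 0.0740, 0.2110, 0.4150, 0.6380, 1.0000
Σ (Xₖ−Xₖ₋₁)(Yₖ+Yₖ₋₁) = (1/5)(0.0740+0.0000) + (1/5)(0.2110+0.0740) + (1/5)(0.4150+0.2110) + (1/5)(0.6380+0.4150) + (1/5)(1.0000+0.6380)
  = 0.0148 + 0.0570 + 0.1252 + 0.2106 + 0.3276 = 0.7352
G = 1 − 0.7352 = 0.2648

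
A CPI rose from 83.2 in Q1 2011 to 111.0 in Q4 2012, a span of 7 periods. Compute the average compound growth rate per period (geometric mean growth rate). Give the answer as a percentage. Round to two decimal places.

4.20%

Growth factor = (111.0/83.2)^(1/7) = (1.334135)^(1/7) = 1.042043
Growth rate = 1.042043 − 1 = 0.042043 = 4.2043%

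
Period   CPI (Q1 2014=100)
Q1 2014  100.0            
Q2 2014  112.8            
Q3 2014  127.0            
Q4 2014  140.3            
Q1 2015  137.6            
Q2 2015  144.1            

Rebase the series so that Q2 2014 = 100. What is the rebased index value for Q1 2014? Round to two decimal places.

Rebased(Q1 2014) = 100.0 / 112.8 × 100 = 88.6525

88.65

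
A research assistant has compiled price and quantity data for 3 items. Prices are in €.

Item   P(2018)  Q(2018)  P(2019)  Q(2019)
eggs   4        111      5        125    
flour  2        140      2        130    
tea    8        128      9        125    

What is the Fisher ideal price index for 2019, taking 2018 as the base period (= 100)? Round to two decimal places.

113.94

Laspeyres component (base-period weights):
ΣP(2019)Q(2018) = 5×111 + 2×140 + 9×128 = 555 + 280 + 1152 = 1987
ΣP(2018)Q(2018) = 4×111 + 2×140 + 8×128 = 444 + 280 + 1024 = 1748
L = 1987 / 1748 × 100 = 113.6728
Paasche component (current-period weights):
ΣP(2019)Q(2019) = 5×125 + 2×130 + 9×125 = 625 + 260 + 1125 = 2010
ΣP(2018)Q(2019) = 4×125 + 2×130 + 8×125 = 500 + 260 + 1000 = 1760
P = 2010 / 1760 × 100 = 114.2045
Fisher = √(L × P) = √(113.6728 × 114.2045) = 113.9383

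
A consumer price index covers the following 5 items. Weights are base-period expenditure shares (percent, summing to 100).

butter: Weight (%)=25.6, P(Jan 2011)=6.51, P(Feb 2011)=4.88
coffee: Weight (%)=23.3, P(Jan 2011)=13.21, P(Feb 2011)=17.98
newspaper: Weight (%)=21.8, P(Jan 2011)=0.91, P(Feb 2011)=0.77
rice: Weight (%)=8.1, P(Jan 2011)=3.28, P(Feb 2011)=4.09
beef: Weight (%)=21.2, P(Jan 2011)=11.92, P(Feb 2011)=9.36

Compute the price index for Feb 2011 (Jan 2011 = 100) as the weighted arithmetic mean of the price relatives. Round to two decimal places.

butter: 25.6 × (4.88/6.51) = 25.6 × 0.749616 = 19.1902
coffee: 23.3 × (17.98/13.21) = 23.3 × 1.361090 = 31.7134
newspaper: 21.8 × (0.77/0.91) = 21.8 × 0.846154 = 18.4462
rice: 8.1 × (4.09/3.28) = 8.1 × 1.246951 = 10.1003
beef: 21.2 × (9.36/11.92) = 21.2 × 0.785235 = 16.6470
Index = Σ wᵢ·(p₁ᵢ/p₀ᵢ) = 19.1902 + 31.7134 + 18.4462 + 10.1003 + 16.6470 = 96.0970

96.10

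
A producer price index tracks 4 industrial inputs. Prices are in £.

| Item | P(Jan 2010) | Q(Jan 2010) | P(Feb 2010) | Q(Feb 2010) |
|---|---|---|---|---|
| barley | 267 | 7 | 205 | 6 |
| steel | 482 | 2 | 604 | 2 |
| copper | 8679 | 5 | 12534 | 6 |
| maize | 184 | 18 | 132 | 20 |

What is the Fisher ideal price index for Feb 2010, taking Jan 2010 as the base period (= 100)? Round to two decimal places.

Laspeyres component (base-period weights):
ΣP(Feb 2010)Q(Jan 2010) = 205×7 + 604×2 + 12534×5 + 132×18 = 1435 + 1208 + 62670 + 2376 = 67689
ΣP(Jan 2010)Q(Jan 2010) = 267×7 + 482×2 + 8679×5 + 184×18 = 1869 + 964 + 43395 + 3312 = 49540
L = 67689 / 49540 × 100 = 136.6350
Paasche component (current-period weights):
ΣP(Feb 2010)Q(Feb 2010) = 205×6 + 604×2 + 12534×6 + 132×20 = 1230 + 1208 + 75204 + 2640 = 80282
ΣP(Jan 2010)Q(Feb 2010) = 267×6 + 482×2 + 8679×6 + 184×20 = 1602 + 964 + 52074 + 3680 = 58320
P = 80282 / 58320 × 100 = 137.6578
Fisher = √(L × P) = √(136.6350 × 137.6578) = 137.1454

137.15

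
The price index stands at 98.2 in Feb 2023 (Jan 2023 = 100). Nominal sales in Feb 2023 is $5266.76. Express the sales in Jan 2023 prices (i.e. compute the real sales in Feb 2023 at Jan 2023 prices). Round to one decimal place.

Real = Nominal ÷ (Index/100) = 5266.76 ÷ (98.2/100)
     = 5266.76 ÷ 0.982 = 5363.2994

5363.3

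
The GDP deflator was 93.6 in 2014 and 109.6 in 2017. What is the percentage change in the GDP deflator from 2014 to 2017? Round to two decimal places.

17.09%

Change = (109.6 − 93.6) / 93.6 × 100
       = 16.0 / 93.6 × 100 = 17.0940%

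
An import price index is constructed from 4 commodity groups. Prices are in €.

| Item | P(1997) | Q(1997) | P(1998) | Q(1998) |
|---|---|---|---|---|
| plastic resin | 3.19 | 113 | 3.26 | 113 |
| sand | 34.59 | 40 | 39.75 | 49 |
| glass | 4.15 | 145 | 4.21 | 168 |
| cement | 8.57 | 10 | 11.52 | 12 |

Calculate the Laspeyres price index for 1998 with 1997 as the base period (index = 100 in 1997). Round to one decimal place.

110.4

Laspeyres price index uses base-period quantities as weights.
ΣP(1998)·Q(1997) = 3.26×113 + 39.75×40 + 4.21×145 + 11.52×10 = 368.38 + 1590 + 610.45 + 115.2 = 2684.03
ΣP(1997)·Q(1997) = 3.19×113 + 34.59×40 + 4.15×145 + 8.57×10 = 360.47 + 1383.6 + 601.75 + 85.7 = 2431.52
Index = 2684.03 / 2431.52 × 100 = 110.3849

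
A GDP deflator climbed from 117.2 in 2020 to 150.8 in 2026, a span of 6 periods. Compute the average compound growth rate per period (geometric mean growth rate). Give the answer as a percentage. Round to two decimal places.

Growth factor = (150.8/117.2)^(1/6) = (1.286689)^(1/6) = 1.042907
Growth rate = 1.042907 − 1 = 0.042907 = 4.2907%

4.29%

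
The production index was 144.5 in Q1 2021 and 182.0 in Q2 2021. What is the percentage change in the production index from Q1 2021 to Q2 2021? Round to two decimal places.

25.95%

Change = (182.0 − 144.5) / 144.5 × 100
       = 37.5 / 144.5 × 100 = 25.9516%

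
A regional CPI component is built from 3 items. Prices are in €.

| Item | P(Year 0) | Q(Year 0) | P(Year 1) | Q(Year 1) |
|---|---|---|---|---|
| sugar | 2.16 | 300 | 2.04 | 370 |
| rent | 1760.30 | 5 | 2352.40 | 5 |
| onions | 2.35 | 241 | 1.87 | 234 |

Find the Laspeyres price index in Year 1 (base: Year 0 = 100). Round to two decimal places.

Laspeyres price index uses base-period quantities as weights.
ΣP(Year 1)·Q(Year 0) = 2.04×300 + 2352.40×5 + 1.87×241 = 612 + 11762 + 450.67 = 12824.67
ΣP(Year 0)·Q(Year 0) = 2.16×300 + 1760.30×5 + 2.35×241 = 648 + 8801.5 + 566.35 = 10015.85
Index = 12824.67 / 10015.85 × 100 = 128.0438

128.04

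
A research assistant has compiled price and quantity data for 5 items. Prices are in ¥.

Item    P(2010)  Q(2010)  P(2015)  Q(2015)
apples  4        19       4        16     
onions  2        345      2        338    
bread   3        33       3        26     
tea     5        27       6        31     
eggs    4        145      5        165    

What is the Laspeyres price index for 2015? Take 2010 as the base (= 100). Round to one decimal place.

110.9

Laspeyres price index uses base-period quantities as weights.
ΣP(2015)·Q(2010) = 4×19 + 2×345 + 3×33 + 6×27 + 5×145 = 76 + 690 + 99 + 162 + 725 = 1752
ΣP(2010)·Q(2010) = 4×19 + 2×345 + 3×33 + 5×27 + 4×145 = 76 + 690 + 99 + 135 + 580 = 1580
Index = 1752 / 1580 × 100 = 110.8861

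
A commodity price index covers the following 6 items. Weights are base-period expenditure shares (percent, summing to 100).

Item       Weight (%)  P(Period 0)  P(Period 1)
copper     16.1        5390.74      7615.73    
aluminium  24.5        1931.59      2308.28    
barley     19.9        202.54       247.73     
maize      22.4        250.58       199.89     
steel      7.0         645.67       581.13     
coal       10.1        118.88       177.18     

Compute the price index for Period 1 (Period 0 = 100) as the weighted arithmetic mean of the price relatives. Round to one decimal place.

115.6

copper: 16.1 × (7615.73/5390.74) = 16.1 × 1.412743 = 22.7452
aluminium: 24.5 × (2308.28/1931.59) = 24.5 × 1.195016 = 29.2779
barley: 19.9 × (247.73/202.54) = 19.9 × 1.223116 = 24.3400
maize: 22.4 × (199.89/250.58) = 22.4 × 0.797709 = 17.8687
steel: 7.0 × (581.13/645.67) = 7.0 × 0.900042 = 6.3003
coal: 10.1 × (177.18/118.88) = 10.1 × 1.490410 = 15.0531
Index = Σ wᵢ·(p₁ᵢ/p₀ᵢ) = 22.7452 + 29.2779 + 24.3400 + 17.8687 + 6.3003 + 15.0531 = 115.5852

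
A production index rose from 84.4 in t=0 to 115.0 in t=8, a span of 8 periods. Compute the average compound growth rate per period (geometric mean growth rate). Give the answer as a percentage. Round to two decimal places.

Growth factor = (115.0/84.4)^(1/8) = (1.362559)^(1/8) = 1.039428
Growth rate = 1.039428 − 1 = 0.039428 = 3.9428%

3.94%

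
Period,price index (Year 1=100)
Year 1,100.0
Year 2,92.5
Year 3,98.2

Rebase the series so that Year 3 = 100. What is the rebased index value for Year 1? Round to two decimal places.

Rebased(Year 1) = 100.0 / 98.2 × 100 = 101.8330

101.83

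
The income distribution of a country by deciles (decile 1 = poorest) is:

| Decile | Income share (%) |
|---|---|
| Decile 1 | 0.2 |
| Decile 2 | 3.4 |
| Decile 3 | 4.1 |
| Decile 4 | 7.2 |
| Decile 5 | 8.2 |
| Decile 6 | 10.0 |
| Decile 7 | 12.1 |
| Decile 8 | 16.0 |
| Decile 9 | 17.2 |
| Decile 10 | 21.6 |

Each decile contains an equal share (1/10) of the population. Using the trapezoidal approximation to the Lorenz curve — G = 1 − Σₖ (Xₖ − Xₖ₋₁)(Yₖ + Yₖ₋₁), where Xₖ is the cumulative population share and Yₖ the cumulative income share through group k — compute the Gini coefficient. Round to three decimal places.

0.365

Cumulative income shares Yₖ: 0.0020, 0.0360, 0.0770, 0.1490, 0.2310, 0.3310, 0.4520, 0.6120, 0.7840, 1.0000
Σ (Xₖ−Xₖ₋₁)(Yₖ+Yₖ₋₁) = (1/10)(0.0020+0.0000) + (1/10)(0.0360+0.0020) + (1/10)(0.0770+0.0360) + (1/10)(0.1490+0.0770) + (1/10)(0.2310+0.1490) + (1/10)(0.3310+0.2310) + (1/10)(0.4520+0.3310) + (1/10)(0.6120+0.4520) + (1/10)(0.7840+0.6120) + (1/10)(1.0000+0.7840)
  = 0.0002 + 0.0038 + 0.0113 + 0.0226 + 0.0380 + 0.0562 + 0.0783 + 0.1064 + 0.1396 + 0.1784 = 0.6348
G = 1 − 0.6348 = 0.3652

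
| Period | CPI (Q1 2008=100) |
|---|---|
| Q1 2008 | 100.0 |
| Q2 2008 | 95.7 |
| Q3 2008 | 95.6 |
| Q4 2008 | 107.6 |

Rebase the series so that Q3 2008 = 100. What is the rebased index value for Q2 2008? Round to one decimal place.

100.1

Rebased(Q2 2008) = 95.7 / 95.6 × 100 = 100.1046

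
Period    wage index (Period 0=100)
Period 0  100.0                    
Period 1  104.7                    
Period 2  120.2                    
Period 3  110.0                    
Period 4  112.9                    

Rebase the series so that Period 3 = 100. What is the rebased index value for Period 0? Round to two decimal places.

Rebased(Period 0) = 100.0 / 110.0 × 100 = 90.9091

90.91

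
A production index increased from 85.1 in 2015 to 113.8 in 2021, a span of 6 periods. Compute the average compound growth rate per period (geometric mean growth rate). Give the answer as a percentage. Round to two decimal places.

Growth factor = (113.8/85.1)^(1/6) = (1.337250)^(1/6) = 1.049628
Growth rate = 1.049628 − 1 = 0.049628 = 4.9628%

4.96%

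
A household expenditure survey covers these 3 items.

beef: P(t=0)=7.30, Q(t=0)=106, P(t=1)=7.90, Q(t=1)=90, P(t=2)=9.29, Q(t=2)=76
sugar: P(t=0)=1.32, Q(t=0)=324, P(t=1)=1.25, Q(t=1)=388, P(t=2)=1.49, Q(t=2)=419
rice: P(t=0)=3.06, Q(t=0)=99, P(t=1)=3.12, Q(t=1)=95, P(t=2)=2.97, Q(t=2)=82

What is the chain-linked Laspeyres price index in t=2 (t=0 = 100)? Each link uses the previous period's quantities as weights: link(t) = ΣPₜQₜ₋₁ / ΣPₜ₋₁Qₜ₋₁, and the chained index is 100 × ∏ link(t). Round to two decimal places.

117.21

Link t=0→t=1:
ΣP(t=1)Q(t=0) = 7.90×106 + 1.25×324 + 3.12×99 = 837.4 + 405 + 308.88 = 1551.28
ΣP(t=0)Q(t=0) = 7.30×106 + 1.32×324 + 3.06×99 = 773.8 + 427.68 + 302.94 = 1504.42
link = 1551.28/1504.42 = 1.031148
Link t=1→t=2:
ΣP(t=2)Q(t=1) = 9.29×90 + 1.49×388 + 2.97×95 = 836.1 + 578.12 + 282.15 = 1696.37
ΣP(t=1)Q(t=1) = 7.90×90 + 1.25×388 + 3.12×95 = 711 + 485 + 296.4 = 1492.4
link = 1696.37/1492.4 = 1.136672
Chained index = 100 × 1.031148 × 1.136672 = 117.2078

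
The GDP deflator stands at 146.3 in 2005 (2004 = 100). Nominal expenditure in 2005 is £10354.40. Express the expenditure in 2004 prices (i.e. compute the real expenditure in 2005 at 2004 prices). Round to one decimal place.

7077.5

Real = Nominal ÷ (Index/100) = 10354.40 ÷ (146.3/100)
     = 10354.40 ÷ 1.463 = 7077.5120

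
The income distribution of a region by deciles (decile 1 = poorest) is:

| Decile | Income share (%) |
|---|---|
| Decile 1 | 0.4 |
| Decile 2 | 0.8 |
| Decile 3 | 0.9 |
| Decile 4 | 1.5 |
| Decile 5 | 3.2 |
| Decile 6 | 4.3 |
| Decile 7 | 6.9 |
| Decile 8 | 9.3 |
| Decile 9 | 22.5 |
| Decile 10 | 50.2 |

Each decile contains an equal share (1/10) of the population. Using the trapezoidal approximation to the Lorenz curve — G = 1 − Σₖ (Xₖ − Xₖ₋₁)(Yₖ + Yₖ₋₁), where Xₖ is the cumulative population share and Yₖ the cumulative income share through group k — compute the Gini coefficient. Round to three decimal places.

0.659

Cumulative income shares Yₖ: 0.0040, 0.0120, 0.0210, 0.0360, 0.0680, 0.1110, 0.1800, 0.2730, 0.4980, 1.0000
Σ (Xₖ−Xₖ₋₁)(Yₖ+Yₖ₋₁) = (1/10)(0.0040+0.0000) + (1/10)(0.0120+0.0040) + (1/10)(0.0210+0.0120) + (1/10)(0.0360+0.0210) + (1/10)(0.0680+0.0360) + (1/10)(0.1110+0.0680) + (1/10)(0.1800+0.1110) + (1/10)(0.2730+0.1800) + (1/10)(0.4980+0.2730) + (1/10)(1.0000+0.4980)
  = 0.0004 + 0.0016 + 0.0033 + 0.0057 + 0.0104 + 0.0179 + 0.0291 + 0.0453 + 0.0771 + 0.1498 = 0.3406
G = 1 − 0.3406 = 0.6594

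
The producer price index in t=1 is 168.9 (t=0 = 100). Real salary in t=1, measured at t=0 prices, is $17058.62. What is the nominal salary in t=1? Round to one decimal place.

28812.0

Nominal = Real × (Index/100) = 17058.62 × (168.9/100)
        = 17058.62 × 1.689 = 28812.0092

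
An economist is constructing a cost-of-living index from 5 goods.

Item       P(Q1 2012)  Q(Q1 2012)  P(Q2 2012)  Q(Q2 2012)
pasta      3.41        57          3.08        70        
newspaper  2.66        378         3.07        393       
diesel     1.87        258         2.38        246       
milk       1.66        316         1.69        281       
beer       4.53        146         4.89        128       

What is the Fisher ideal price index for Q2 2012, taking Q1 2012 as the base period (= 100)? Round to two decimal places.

111.45

Laspeyres component (base-period weights):
ΣP(Q2 2012)Q(Q1 2012) = 3.08×57 + 3.07×378 + 2.38×258 + 1.69×316 + 4.89×146 = 175.56 + 1160.46 + 614.04 + 534.04 + 713.94 = 3198.04
ΣP(Q1 2012)Q(Q1 2012) = 3.41×57 + 2.66×378 + 1.87×258 + 1.66×316 + 4.53×146 = 194.37 + 1005.48 + 482.46 + 524.56 + 661.38 = 2868.25
L = 3198.04 / 2868.25 × 100 = 111.4980
Paasche component (current-period weights):
ΣP(Q2 2012)Q(Q2 2012) = 3.08×70 + 3.07×393 + 2.38×246 + 1.69×281 + 4.89×128 = 215.6 + 1206.51 + 585.48 + 474.89 + 625.92 = 3108.4
ΣP(Q1 2012)Q(Q2 2012) = 3.41×70 + 2.66×393 + 1.87×246 + 1.66×281 + 4.53×128 = 238.7 + 1045.38 + 460.02 + 466.46 + 579.84 = 2790.4
P = 3108.4 / 2790.4 × 100 = 111.3962
Fisher = √(L × P) = √(111.4980 × 111.3962) = 111.4471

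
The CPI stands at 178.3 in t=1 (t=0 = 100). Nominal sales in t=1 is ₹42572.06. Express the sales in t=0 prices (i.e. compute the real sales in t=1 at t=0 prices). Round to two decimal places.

Real = Nominal ÷ (Index/100) = 42572.06 ÷ (178.3/100)
     = 42572.06 ÷ 1.783 = 23876.6461

23876.65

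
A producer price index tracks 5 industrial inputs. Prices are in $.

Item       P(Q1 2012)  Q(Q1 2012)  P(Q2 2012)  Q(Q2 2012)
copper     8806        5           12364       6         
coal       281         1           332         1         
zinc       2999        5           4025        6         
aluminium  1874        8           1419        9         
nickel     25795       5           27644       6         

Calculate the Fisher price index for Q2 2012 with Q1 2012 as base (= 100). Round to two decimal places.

Laspeyres component (base-period weights):
ΣP(Q2 2012)Q(Q1 2012) = 12364×5 + 332×1 + 4025×5 + 1419×8 + 27644×5 = 61820 + 332 + 20125 + 11352 + 138220 = 231849
ΣP(Q1 2012)Q(Q1 2012) = 8806×5 + 281×1 + 2999×5 + 1874×8 + 25795×5 = 44030 + 281 + 14995 + 14992 + 128975 = 203273
L = 231849 / 203273 × 100 = 114.0579
Paasche component (current-period weights):
ΣP(Q2 2012)Q(Q2 2012) = 12364×6 + 332×1 + 4025×6 + 1419×9 + 27644×6 = 74184 + 332 + 24150 + 12771 + 165864 = 277301
ΣP(Q1 2012)Q(Q2 2012) = 8806×6 + 281×1 + 2999×6 + 1874×9 + 25795×6 = 52836 + 281 + 17994 + 16866 + 154770 = 242747
P = 277301 / 242747 × 100 = 114.2346
Fisher = √(L × P) = √(114.0579 × 114.2346) = 114.1462

114.15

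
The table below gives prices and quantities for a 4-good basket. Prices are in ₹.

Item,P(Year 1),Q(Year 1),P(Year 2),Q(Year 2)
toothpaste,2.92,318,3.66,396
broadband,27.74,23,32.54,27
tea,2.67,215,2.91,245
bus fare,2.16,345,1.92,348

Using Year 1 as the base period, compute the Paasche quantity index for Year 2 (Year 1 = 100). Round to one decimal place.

115.9

Paasche quantity index uses current-period prices as weights.
ΣP(Year 2)·Q(Year 2) = 3.66×396 + 32.54×27 + 2.91×245 + 1.92×348 = 1449.36 + 878.58 + 712.95 + 668.16 = 3709.05
ΣP(Year 2)·Q(Year 1) = 3.66×318 + 32.54×23 + 2.91×215 + 1.92×345 = 1163.88 + 748.42 + 625.65 + 662.4 = 3200.35
Index = 3709.05 / 3200.35 × 100 = 115.8951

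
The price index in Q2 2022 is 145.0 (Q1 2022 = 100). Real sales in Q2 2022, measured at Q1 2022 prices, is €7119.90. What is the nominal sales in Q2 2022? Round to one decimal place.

10323.9

Nominal = Real × (Index/100) = 7119.90 × (145.0/100)
        = 7119.90 × 1.450 = 10323.8550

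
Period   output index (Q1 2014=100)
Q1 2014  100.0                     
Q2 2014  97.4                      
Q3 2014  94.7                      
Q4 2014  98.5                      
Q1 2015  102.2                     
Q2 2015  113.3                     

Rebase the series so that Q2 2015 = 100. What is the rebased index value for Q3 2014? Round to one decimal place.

83.6

Rebased(Q3 2014) = 94.7 / 113.3 × 100 = 83.5834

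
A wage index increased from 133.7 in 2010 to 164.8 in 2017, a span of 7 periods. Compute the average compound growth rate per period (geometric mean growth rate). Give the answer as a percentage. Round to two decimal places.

3.03%

Growth factor = (164.8/133.7)^(1/7) = (1.232610)^(1/7) = 1.030327
Growth rate = 1.030327 − 1 = 0.030327 = 3.0327%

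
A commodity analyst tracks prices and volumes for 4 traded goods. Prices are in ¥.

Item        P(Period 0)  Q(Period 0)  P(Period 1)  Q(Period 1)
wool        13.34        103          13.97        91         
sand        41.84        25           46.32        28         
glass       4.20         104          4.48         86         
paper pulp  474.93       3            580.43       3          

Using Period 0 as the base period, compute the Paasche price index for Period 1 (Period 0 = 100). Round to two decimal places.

Paasche price index uses current-period quantities as weights.
ΣP(Period 1)·Q(Period 1) = 13.97×91 + 46.32×28 + 4.48×86 + 580.43×3 = 1271.27 + 1296.96 + 385.28 + 1741.29 = 4694.8
ΣP(Period 0)·Q(Period 1) = 13.34×91 + 41.84×28 + 4.20×86 + 474.93×3 = 1213.94 + 1171.52 + 361.2 + 1424.79 = 4171.45
Index = 4694.8 / 4171.45 × 100 = 112.5460

112.55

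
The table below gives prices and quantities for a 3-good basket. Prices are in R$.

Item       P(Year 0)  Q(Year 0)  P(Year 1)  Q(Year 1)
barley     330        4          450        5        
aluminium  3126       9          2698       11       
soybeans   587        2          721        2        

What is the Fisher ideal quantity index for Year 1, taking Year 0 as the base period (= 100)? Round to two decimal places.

Laspeyres component (base-period weights):
ΣP(Year 0)Q(Year 1) = 330×5 + 3126×11 + 587×2 = 1650 + 34386 + 1174 = 37210
ΣP(Year 0)Q(Year 0) = 330×4 + 3126×9 + 587×2 = 1320 + 28134 + 1174 = 30628
L = 37210 / 30628 × 100 = 121.4901
Paasche component (current-period weights):
ΣP(Year 1)Q(Year 1) = 450×5 + 2698×11 + 721×2 = 2250 + 29678 + 1442 = 33370
ΣP(Year 1)Q(Year 0) = 450×4 + 2698×9 + 721×2 = 1800 + 24282 + 1442 = 27524
P = 33370 / 27524 × 100 = 121.2396
Fisher = √(L × P) = √(121.4901 × 121.2396) = 121.3648

121.36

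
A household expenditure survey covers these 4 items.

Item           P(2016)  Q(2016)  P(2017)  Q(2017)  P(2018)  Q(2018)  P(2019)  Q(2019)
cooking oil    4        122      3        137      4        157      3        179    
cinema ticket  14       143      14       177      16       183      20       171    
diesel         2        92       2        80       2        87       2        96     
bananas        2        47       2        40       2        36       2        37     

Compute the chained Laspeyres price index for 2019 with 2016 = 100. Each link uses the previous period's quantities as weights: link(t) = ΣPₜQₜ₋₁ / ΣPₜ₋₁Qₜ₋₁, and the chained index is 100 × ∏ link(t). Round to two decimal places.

Link 2016→2017:
ΣP(2017)Q(2016) = 3×122 + 14×143 + 2×92 + 2×47 = 366 + 2002 + 184 + 94 = 2646
ΣP(2016)Q(2016) = 4×122 + 14×143 + 2×92 + 2×47 = 488 + 2002 + 184 + 94 = 2768
link = 2646/2768 = 0.955925
Link 2017→2018:
ΣP(2018)Q(2017) = 4×137 + 16×177 + 2×80 + 2×40 = 548 + 2832 + 160 + 80 = 3620
ΣP(2017)Q(2017) = 3×137 + 14×177 + 2×80 + 2×40 = 411 + 2478 + 160 + 80 = 3129
link = 3620/3129 = 1.156919
Link 2018→2019:
ΣP(2019)Q(2018) = 3×157 + 20×183 + 2×87 + 2×36 = 471 + 3660 + 174 + 72 = 4377
ΣP(2018)Q(2018) = 4×157 + 16×183 + 2×87 + 2×36 = 628 + 2928 + 174 + 72 = 3802
link = 4377/3802 = 1.151236
Chained index = 100 × 0.955925 × 1.156919 × 1.151236 = 127.3184

127.32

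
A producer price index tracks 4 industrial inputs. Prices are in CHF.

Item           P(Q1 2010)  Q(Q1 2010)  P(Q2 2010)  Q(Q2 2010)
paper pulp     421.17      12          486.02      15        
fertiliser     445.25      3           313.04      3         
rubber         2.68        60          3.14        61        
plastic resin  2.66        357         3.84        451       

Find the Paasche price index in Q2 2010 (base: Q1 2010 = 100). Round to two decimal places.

Paasche price index uses current-period quantities as weights.
ΣP(Q2 2010)·Q(Q2 2010) = 486.02×15 + 313.04×3 + 3.14×61 + 3.84×451 = 7290.3 + 939.12 + 191.54 + 1731.84 = 10152.8
ΣP(Q1 2010)·Q(Q2 2010) = 421.17×15 + 445.25×3 + 2.68×61 + 2.66×451 = 6317.55 + 1335.75 + 163.48 + 1199.66 = 9016.44
Index = 10152.8 / 9016.44 × 100 = 112.6032

112.60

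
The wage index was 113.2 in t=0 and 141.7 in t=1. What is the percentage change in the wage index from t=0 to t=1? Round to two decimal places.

25.18%

Change = (141.7 − 113.2) / 113.2 × 100
       = 28.5 / 113.2 × 100 = 25.1767%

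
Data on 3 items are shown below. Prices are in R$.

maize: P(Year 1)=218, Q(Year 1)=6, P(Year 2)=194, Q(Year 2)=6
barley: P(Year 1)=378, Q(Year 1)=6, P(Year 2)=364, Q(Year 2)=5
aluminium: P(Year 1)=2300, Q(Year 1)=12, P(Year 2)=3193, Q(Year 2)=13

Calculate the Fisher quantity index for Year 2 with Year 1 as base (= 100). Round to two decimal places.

Laspeyres component (base-period weights):
ΣP(Year 1)Q(Year 2) = 218×6 + 378×5 + 2300×13 = 1308 + 1890 + 29900 = 33098
ΣP(Year 1)Q(Year 1) = 218×6 + 378×6 + 2300×12 = 1308 + 2268 + 27600 = 31176
L = 33098 / 31176 × 100 = 106.1650
Paasche component (current-period weights):
ΣP(Year 2)Q(Year 2) = 194×6 + 364×5 + 3193×13 = 1164 + 1820 + 41509 = 44493
ΣP(Year 2)Q(Year 1) = 194×6 + 364×6 + 3193×12 = 1164 + 2184 + 38316 = 41664
P = 44493 / 41664 × 100 = 106.7900
Fisher = √(L × P) = √(106.1650 × 106.7900) = 106.4771

106.48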